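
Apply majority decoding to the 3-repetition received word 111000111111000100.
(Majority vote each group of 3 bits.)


Groups: 111, 000, 111, 111, 000, 100
Majority votes: 101100

101100


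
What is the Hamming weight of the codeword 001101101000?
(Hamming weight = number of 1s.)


Counting 1s in 001101101000

5


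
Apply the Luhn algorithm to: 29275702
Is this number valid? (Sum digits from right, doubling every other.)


Luhn sum = 34
34 mod 10 = 4

Invalid (Luhn sum mod 10 = 4)


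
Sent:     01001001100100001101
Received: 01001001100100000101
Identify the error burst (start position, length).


XOR: 00000000000000001000

Burst at position 16, length 1


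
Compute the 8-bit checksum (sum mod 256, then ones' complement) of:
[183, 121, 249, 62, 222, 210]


Sum = 1047 mod 256 = 23
Complement = 232

232


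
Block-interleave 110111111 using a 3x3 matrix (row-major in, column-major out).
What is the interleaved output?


Matrix:
  110
  111
  111
Read columns: 111111011

111111011


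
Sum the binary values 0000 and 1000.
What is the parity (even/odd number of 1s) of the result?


0000 = 0
1000 = 8
Sum = 8 = 1000
1s count = 1

odd parity (1 ones in 1000)


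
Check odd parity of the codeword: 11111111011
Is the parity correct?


Number of 1s: 10

No, parity error (10 ones)


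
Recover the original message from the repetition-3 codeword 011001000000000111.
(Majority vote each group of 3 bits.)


Groups: 011, 001, 000, 000, 000, 111
Majority votes: 100001

100001


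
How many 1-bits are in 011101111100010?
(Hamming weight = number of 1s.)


Counting 1s in 011101111100010

9


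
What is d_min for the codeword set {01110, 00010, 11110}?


Comparing all pairs, minimum distance: 1
Can detect 0 errors, correct 0 errors

1


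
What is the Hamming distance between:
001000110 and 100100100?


XOR: 101100010
Count of 1s: 4

4


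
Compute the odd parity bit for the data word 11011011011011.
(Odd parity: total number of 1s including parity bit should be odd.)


Number of 1s in data: 10
Parity bit: 1

1


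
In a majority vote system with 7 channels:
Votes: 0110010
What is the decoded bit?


Ones: 3 out of 7
Threshold: 4

0 (3/7 voted 1)


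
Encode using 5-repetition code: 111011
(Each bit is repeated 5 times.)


Each bit -> 5 copies

111111111111111000001111111111


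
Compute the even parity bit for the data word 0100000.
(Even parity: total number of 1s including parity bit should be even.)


Number of 1s in data: 1
Parity bit: 1

1


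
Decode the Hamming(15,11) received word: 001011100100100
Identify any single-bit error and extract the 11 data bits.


Syndrome = 0: no error detected

Data: 11110100100 (no errors)


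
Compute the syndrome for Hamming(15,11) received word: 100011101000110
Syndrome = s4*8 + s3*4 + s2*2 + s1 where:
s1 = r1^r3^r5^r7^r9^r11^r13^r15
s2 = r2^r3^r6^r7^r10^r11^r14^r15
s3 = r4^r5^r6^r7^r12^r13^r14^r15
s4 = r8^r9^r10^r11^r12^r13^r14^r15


s1=1, s2=1, s3=1, s4=1

Syndrome = 15 (error at position 15)


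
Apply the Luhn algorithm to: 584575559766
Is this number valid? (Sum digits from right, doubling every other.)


Luhn sum = 63
63 mod 10 = 3

Invalid (Luhn sum mod 10 = 3)


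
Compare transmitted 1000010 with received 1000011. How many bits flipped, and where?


XOR: 0000001

1 error(s) at position(s): 6


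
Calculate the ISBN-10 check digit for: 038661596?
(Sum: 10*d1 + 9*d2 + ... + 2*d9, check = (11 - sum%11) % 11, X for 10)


Weighted sum: 233
233 mod 11 = 2

Check digit: 9


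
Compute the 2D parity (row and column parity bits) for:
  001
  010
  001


Row parities: 111
Column parities: 010

Row P: 111, Col P: 010, Corner: 1


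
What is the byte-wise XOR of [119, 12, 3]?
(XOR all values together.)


XOR chain: 119 ^ 12 ^ 3 = 120

120


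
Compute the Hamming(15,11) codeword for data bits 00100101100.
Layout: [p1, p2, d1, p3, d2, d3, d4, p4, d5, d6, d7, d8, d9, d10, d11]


Parity bits: p1=1, p2=0, p3=1, p4=1

100101010101100


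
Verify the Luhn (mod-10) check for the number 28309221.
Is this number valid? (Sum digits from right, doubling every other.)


Luhn sum = 34
34 mod 10 = 4

Invalid (Luhn sum mod 10 = 4)


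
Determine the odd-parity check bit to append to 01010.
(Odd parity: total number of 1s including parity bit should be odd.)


Number of 1s in data: 2
Parity bit: 1

1


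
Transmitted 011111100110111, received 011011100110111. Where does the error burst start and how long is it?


XOR: 000100000000000

Burst at position 3, length 1


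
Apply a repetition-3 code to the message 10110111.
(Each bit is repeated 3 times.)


Each bit -> 3 copies

111000111111000111111111


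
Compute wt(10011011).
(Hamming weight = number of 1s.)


Counting 1s in 10011011

5


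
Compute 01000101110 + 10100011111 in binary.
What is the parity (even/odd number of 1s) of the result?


01000101110 = 558
10100011111 = 1311
Sum = 1869 = 11101001101
1s count = 7

odd parity (7 ones in 11101001101)


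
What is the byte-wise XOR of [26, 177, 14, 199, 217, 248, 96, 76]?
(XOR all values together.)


XOR chain: 26 ^ 177 ^ 14 ^ 199 ^ 217 ^ 248 ^ 96 ^ 76 = 111

111


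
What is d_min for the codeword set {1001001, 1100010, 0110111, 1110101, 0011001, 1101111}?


Comparing all pairs, minimum distance: 2
Can detect 1 errors, correct 0 errors

2


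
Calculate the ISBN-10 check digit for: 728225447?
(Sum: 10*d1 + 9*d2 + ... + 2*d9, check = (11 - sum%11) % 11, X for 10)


Weighted sum: 245
245 mod 11 = 3

Check digit: 8


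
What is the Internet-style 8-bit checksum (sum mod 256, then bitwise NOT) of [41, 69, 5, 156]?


Sum = 271 mod 256 = 15
Complement = 240

240


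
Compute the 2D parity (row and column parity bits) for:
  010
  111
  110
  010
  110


Row parities: 11010
Column parities: 111

Row P: 11010, Col P: 111, Corner: 1


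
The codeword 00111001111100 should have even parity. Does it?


Number of 1s: 8

Yes, parity is correct (8 ones)


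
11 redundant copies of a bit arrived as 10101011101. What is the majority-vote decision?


Ones: 7 out of 11
Threshold: 6

1 (7/11 voted 1)


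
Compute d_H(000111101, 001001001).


XOR: 001110100
Count of 1s: 4

4


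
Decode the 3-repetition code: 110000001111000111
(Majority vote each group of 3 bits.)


Groups: 110, 000, 001, 111, 000, 111
Majority votes: 100101

100101


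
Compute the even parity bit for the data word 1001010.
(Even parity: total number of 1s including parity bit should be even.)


Number of 1s in data: 3
Parity bit: 1

1


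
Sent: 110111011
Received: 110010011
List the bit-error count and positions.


XOR: 000101000

2 error(s) at position(s): 3, 5


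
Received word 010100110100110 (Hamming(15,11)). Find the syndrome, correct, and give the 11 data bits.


Syndrome = 0: no error detected

Data: 00010100110 (no errors)


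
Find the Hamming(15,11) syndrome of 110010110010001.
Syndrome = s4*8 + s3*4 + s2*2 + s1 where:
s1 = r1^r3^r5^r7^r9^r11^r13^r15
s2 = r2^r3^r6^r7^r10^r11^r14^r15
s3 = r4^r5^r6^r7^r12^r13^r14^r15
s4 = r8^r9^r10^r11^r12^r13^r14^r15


s1=1, s2=0, s3=1, s4=1

Syndrome = 13 (error at position 13)


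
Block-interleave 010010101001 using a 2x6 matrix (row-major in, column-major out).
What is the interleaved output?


Matrix:
  010010
  101001
Read columns: 011001001001

011001001001


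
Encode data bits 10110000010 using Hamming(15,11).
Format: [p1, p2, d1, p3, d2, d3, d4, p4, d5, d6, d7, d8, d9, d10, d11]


Parity bits: p1=0, p2=0, p3=1, p4=1

001101110000010


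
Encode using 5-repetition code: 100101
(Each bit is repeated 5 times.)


Each bit -> 5 copies

111110000000000111110000011111


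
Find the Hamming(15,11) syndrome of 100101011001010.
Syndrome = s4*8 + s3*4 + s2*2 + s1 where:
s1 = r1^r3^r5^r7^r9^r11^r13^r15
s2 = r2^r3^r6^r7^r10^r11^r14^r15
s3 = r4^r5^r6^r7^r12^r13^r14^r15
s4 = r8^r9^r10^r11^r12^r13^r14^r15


s1=0, s2=0, s3=0, s4=0

Syndrome = 0 (no error)


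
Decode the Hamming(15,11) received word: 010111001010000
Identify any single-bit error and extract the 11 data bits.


Syndrome = 7: error at position 7

Data: 01111010000 (corrected bit 7)


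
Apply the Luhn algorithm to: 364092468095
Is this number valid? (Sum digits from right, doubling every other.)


Luhn sum = 66
66 mod 10 = 6

Invalid (Luhn sum mod 10 = 6)


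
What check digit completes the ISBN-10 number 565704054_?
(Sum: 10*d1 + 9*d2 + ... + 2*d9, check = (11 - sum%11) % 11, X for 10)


Weighted sum: 236
236 mod 11 = 5

Check digit: 6


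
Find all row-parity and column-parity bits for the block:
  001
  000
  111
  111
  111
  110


Row parities: 101110
Column parities: 000

Row P: 101110, Col P: 000, Corner: 0


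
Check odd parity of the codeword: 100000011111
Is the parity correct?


Number of 1s: 6

No, parity error (6 ones)


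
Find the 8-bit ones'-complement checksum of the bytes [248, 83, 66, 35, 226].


Sum = 658 mod 256 = 146
Complement = 109

109


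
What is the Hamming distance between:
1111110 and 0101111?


XOR: 1010001
Count of 1s: 3

3


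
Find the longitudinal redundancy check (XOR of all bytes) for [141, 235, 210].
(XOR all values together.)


XOR chain: 141 ^ 235 ^ 210 = 180

180


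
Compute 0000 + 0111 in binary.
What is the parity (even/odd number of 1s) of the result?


0000 = 0
0111 = 7
Sum = 7 = 111
1s count = 3

odd parity (3 ones in 111)


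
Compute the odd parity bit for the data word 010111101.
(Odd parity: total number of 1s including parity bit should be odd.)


Number of 1s in data: 6
Parity bit: 1

1


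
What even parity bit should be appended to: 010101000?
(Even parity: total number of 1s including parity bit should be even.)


Number of 1s in data: 3
Parity bit: 1

1


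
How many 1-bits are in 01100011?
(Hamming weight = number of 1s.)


Counting 1s in 01100011

4


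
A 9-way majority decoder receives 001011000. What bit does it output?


Ones: 3 out of 9
Threshold: 5

0 (3/9 voted 1)


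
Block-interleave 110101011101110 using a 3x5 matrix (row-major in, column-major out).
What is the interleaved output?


Matrix:
  11010
  10111
  01110
Read columns: 110101011111010

110101011111010


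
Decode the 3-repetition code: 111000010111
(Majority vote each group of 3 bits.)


Groups: 111, 000, 010, 111
Majority votes: 1001

1001


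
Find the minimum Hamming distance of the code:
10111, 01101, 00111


Comparing all pairs, minimum distance: 1
Can detect 0 errors, correct 0 errors

1


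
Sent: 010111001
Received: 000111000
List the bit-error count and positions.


XOR: 010000001

2 error(s) at position(s): 1, 8


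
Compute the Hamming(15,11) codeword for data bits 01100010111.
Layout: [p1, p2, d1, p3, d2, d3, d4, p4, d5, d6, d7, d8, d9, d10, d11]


Parity bits: p1=0, p2=0, p3=1, p4=0

000111000010111


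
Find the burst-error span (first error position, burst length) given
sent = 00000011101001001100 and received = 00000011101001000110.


XOR: 00000000000000001010

Burst at position 16, length 3


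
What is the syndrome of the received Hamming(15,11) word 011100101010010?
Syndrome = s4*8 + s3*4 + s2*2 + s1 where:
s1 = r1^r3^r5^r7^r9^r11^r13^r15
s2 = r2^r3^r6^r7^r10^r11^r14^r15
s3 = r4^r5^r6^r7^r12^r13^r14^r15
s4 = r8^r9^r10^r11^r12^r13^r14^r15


s1=0, s2=1, s3=1, s4=1

Syndrome = 14 (error at position 14)


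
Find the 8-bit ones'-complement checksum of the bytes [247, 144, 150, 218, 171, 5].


Sum = 935 mod 256 = 167
Complement = 88

88


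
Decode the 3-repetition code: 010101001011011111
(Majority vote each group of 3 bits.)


Groups: 010, 101, 001, 011, 011, 111
Majority votes: 010111

010111


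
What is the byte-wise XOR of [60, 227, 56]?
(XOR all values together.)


XOR chain: 60 ^ 227 ^ 56 = 231

231


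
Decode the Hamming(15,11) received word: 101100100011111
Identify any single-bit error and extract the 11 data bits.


Syndrome = 10: error at position 10

Data: 10010111111 (corrected bit 10)


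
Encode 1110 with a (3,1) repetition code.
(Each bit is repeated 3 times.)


Each bit -> 3 copies

111111111000


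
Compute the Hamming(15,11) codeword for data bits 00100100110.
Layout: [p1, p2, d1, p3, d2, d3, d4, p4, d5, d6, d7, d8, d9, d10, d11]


Parity bits: p1=1, p2=1, p3=1, p4=1

110101010100110


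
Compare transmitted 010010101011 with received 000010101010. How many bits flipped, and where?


XOR: 010000000001

2 error(s) at position(s): 1, 11


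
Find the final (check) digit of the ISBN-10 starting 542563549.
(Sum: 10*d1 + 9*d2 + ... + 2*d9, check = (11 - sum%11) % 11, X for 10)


Weighted sum: 238
238 mod 11 = 7

Check digit: 4


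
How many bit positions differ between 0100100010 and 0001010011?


XOR: 0101110001
Count of 1s: 5

5


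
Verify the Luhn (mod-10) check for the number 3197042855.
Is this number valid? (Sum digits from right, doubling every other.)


Luhn sum = 45
45 mod 10 = 5

Invalid (Luhn sum mod 10 = 5)


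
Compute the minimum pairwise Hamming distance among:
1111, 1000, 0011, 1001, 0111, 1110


Comparing all pairs, minimum distance: 1
Can detect 0 errors, correct 0 errors

1


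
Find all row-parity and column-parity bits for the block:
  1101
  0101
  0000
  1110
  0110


Row parities: 10010
Column parities: 0000

Row P: 10010, Col P: 0000, Corner: 0


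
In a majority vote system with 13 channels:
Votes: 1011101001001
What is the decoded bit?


Ones: 7 out of 13
Threshold: 7

1 (7/13 voted 1)


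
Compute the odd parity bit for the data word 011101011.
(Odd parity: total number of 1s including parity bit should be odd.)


Number of 1s in data: 6
Parity bit: 1

1


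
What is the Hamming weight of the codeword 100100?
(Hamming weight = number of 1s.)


Counting 1s in 100100

2


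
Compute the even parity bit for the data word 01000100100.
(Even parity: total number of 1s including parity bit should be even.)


Number of 1s in data: 3
Parity bit: 1

1


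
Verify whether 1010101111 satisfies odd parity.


Number of 1s: 7

Yes, parity is correct (7 ones)


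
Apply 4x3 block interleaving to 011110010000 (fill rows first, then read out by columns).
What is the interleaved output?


Matrix:
  011
  110
  010
  000
Read columns: 010011101000

010011101000


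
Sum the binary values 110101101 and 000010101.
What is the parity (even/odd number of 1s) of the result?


110101101 = 429
000010101 = 21
Sum = 450 = 111000010
1s count = 4

even parity (4 ones in 111000010)


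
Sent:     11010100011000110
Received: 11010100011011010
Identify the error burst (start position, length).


XOR: 00000000000011100

Burst at position 12, length 3


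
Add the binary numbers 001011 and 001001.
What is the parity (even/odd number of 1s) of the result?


001011 = 11
001001 = 9
Sum = 20 = 10100
1s count = 2

even parity (2 ones in 10100)


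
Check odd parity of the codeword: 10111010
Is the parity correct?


Number of 1s: 5

Yes, parity is correct (5 ones)


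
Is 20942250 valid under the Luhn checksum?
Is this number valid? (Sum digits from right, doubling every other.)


Luhn sum = 24
24 mod 10 = 4

Invalid (Luhn sum mod 10 = 4)


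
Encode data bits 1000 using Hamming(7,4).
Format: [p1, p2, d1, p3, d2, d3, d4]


Parity bits: p1=1, p2=1, p3=0

1110000


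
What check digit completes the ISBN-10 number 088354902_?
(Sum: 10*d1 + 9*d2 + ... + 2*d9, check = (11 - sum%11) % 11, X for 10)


Weighted sum: 247
247 mod 11 = 5

Check digit: 6


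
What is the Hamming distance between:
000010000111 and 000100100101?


XOR: 000110100010
Count of 1s: 4

4


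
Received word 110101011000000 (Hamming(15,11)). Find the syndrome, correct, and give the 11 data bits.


Syndrome = 0: no error detected

Data: 00101000000 (no errors)


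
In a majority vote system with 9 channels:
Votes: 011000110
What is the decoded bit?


Ones: 4 out of 9
Threshold: 5

0 (4/9 voted 1)


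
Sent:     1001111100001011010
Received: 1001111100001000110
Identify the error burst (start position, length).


XOR: 0000000000000011100

Burst at position 14, length 3


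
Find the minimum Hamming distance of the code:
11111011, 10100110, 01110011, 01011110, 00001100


Comparing all pairs, minimum distance: 2
Can detect 1 errors, correct 0 errors

2


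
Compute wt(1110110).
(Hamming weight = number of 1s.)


Counting 1s in 1110110

5


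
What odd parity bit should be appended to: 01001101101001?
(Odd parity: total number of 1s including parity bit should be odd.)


Number of 1s in data: 7
Parity bit: 0

0


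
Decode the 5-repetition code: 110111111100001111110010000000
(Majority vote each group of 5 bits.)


Groups: 11011, 11111, 00001, 11111, 00100, 00000
Majority votes: 110100

110100


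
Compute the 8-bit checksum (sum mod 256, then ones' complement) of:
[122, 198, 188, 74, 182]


Sum = 764 mod 256 = 252
Complement = 3

3


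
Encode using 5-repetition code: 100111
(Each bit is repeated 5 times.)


Each bit -> 5 copies

111110000000000111111111111111


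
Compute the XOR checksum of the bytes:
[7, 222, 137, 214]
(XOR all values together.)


XOR chain: 7 ^ 222 ^ 137 ^ 214 = 134

134


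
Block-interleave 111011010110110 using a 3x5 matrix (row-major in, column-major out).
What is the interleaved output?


Matrix:
  11101
  10101
  10110
Read columns: 111100111001110

111100111001110


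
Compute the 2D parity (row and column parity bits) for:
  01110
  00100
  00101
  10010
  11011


Row parities: 11000
Column parities: 00110

Row P: 11000, Col P: 00110, Corner: 0


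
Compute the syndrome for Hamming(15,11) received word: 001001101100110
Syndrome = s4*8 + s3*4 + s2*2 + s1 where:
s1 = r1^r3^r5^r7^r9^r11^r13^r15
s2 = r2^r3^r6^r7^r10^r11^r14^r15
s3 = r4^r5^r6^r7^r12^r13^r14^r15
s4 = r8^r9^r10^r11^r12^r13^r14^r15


s1=0, s2=1, s3=0, s4=0

Syndrome = 2 (error at position 2)


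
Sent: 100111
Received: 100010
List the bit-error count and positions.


XOR: 000101

2 error(s) at position(s): 3, 5


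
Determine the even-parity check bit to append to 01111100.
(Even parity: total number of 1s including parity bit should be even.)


Number of 1s in data: 5
Parity bit: 1

1


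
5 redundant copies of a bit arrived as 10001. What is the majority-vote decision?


Ones: 2 out of 5
Threshold: 3

0 (2/5 voted 1)


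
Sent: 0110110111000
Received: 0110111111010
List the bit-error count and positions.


XOR: 0000001000010

2 error(s) at position(s): 6, 11


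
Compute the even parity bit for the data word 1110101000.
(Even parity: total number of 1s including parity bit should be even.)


Number of 1s in data: 5
Parity bit: 1

1


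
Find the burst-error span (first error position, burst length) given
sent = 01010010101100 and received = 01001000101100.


XOR: 00011010000000

Burst at position 3, length 4


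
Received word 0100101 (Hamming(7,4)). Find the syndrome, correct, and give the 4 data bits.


Syndrome = 0: no error detected

Data: 0101 (no errors)


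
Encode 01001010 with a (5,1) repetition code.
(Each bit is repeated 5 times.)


Each bit -> 5 copies

0000011111000000000011111000001111100000


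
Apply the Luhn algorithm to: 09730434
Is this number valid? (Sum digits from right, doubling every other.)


Luhn sum = 31
31 mod 10 = 1

Invalid (Luhn sum mod 10 = 1)


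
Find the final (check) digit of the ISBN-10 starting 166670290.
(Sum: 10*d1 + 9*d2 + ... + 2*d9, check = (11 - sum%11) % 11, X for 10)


Weighted sum: 231
231 mod 11 = 0

Check digit: 0


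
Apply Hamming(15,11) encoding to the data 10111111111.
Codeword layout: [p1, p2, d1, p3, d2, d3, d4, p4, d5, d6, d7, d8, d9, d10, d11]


Parity bits: p1=0, p2=1, p3=0, p4=1

011001111111111


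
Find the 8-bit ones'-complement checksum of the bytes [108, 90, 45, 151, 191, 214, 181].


Sum = 980 mod 256 = 212
Complement = 43

43


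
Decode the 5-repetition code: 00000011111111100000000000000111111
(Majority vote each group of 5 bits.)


Groups: 00000, 01111, 11111, 00000, 00000, 00001, 11111
Majority votes: 0110001

0110001


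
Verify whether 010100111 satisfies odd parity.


Number of 1s: 5

Yes, parity is correct (5 ones)


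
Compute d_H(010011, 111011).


XOR: 101000
Count of 1s: 2

2


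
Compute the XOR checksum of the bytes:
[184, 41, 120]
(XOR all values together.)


XOR chain: 184 ^ 41 ^ 120 = 233

233


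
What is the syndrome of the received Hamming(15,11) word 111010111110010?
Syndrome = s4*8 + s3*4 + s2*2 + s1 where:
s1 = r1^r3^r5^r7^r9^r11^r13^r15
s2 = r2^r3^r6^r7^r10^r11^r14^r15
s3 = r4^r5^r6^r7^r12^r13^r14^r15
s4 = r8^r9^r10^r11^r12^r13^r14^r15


s1=0, s2=0, s3=1, s4=1

Syndrome = 12 (error at position 12)


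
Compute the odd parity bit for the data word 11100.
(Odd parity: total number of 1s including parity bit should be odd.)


Number of 1s in data: 3
Parity bit: 0

0


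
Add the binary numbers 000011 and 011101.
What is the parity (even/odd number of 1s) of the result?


000011 = 3
011101 = 29
Sum = 32 = 100000
1s count = 1

odd parity (1 ones in 100000)


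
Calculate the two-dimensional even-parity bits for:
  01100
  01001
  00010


Row parities: 001
Column parities: 00111

Row P: 001, Col P: 00111, Corner: 1


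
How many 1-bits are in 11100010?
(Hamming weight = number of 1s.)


Counting 1s in 11100010

4


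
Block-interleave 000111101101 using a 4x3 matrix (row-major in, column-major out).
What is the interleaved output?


Matrix:
  000
  111
  101
  101
Read columns: 011101000111

011101000111


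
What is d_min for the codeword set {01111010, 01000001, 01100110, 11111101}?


Comparing all pairs, minimum distance: 3
Can detect 2 errors, correct 1 errors

3


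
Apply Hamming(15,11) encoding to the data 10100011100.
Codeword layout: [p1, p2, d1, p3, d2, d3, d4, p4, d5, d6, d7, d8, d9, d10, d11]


Parity bits: p1=1, p2=1, p3=1, p4=1

111101010011100


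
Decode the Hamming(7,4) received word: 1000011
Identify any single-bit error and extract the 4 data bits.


Syndrome = 0: no error detected

Data: 0011 (no errors)


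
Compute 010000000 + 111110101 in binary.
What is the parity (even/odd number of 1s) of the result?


010000000 = 128
111110101 = 501
Sum = 629 = 1001110101
1s count = 6

even parity (6 ones in 1001110101)


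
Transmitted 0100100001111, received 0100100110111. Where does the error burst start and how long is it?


XOR: 0000000111000

Burst at position 7, length 3


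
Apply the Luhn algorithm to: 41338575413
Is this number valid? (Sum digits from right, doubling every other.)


Luhn sum = 41
41 mod 10 = 1

Invalid (Luhn sum mod 10 = 1)


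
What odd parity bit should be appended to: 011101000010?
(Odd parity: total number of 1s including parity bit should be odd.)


Number of 1s in data: 5
Parity bit: 0

0


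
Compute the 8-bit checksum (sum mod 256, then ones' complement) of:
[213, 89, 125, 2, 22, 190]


Sum = 641 mod 256 = 129
Complement = 126

126


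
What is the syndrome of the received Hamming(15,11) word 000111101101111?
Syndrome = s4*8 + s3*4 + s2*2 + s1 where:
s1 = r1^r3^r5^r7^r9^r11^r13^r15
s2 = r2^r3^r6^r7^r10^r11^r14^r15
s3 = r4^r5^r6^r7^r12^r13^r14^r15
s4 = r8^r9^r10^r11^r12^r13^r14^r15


s1=1, s2=1, s3=0, s4=0

Syndrome = 3 (error at position 3)


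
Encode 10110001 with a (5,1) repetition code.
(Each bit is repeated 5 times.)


Each bit -> 5 copies

1111100000111111111100000000000000011111


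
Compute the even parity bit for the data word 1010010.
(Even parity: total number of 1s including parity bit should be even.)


Number of 1s in data: 3
Parity bit: 1

1


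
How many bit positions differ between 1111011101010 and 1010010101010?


XOR: 0101001000000
Count of 1s: 3

3


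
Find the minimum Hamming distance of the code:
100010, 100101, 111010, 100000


Comparing all pairs, minimum distance: 1
Can detect 0 errors, correct 0 errors

1


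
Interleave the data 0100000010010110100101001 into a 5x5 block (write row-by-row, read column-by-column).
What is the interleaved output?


Matrix:
  01000
  00010
  01011
  01001
  01001
Read columns: 0000010111000000110000111

0000010111000000110000111


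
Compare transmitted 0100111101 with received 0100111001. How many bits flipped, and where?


XOR: 0000000100

1 error(s) at position(s): 7


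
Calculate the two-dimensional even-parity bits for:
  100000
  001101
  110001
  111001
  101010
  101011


Row parities: 111010
Column parities: 100100

Row P: 111010, Col P: 100100, Corner: 0


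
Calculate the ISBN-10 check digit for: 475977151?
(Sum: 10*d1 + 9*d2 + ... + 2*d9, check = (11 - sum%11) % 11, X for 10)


Weighted sum: 304
304 mod 11 = 7

Check digit: 4


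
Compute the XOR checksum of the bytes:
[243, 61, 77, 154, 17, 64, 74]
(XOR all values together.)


XOR chain: 243 ^ 61 ^ 77 ^ 154 ^ 17 ^ 64 ^ 74 = 2

2


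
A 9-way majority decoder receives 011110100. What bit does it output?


Ones: 5 out of 9
Threshold: 5

1 (5/9 voted 1)


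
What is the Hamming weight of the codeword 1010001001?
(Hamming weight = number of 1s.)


Counting 1s in 1010001001

4


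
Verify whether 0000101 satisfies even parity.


Number of 1s: 2

Yes, parity is correct (2 ones)


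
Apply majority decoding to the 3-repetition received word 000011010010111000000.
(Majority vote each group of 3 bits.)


Groups: 000, 011, 010, 010, 111, 000, 000
Majority votes: 0100100

0100100


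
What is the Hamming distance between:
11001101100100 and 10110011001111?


XOR: 01111110101011
Count of 1s: 10

10


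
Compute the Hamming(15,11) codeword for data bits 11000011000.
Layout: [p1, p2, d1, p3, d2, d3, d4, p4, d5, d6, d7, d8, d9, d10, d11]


Parity bits: p1=1, p2=0, p3=0, p4=0

101010000011000


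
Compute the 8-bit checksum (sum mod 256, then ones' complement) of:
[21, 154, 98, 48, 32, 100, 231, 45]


Sum = 729 mod 256 = 217
Complement = 38

38


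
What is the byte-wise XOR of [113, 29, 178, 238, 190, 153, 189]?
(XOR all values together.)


XOR chain: 113 ^ 29 ^ 178 ^ 238 ^ 190 ^ 153 ^ 189 = 170

170


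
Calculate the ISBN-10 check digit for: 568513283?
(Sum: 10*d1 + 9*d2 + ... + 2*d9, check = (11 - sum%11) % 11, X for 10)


Weighted sum: 262
262 mod 11 = 9

Check digit: 2


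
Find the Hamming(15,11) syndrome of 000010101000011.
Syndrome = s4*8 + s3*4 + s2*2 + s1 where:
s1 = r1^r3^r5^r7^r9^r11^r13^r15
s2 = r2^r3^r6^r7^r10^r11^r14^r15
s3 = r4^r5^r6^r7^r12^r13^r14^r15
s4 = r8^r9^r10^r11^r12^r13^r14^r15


s1=0, s2=1, s3=0, s4=1

Syndrome = 10 (error at position 10)


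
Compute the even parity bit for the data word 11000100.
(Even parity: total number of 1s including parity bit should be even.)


Number of 1s in data: 3
Parity bit: 1

1


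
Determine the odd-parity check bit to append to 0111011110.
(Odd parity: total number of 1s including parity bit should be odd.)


Number of 1s in data: 7
Parity bit: 0

0


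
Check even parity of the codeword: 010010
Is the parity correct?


Number of 1s: 2

Yes, parity is correct (2 ones)


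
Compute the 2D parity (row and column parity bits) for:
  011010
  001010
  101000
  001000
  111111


Row parities: 10010
Column parities: 001111

Row P: 10010, Col P: 001111, Corner: 0


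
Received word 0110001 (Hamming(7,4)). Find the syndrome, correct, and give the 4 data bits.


Syndrome = 6: error at position 6

Data: 1011 (corrected bit 6)


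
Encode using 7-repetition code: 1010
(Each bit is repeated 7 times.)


Each bit -> 7 copies

1111111000000011111110000000


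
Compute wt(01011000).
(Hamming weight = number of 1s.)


Counting 1s in 01011000

3


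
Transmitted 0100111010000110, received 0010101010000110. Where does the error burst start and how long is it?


XOR: 0110010000000000

Burst at position 1, length 5


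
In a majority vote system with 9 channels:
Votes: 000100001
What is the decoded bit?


Ones: 2 out of 9
Threshold: 5

0 (2/9 voted 1)


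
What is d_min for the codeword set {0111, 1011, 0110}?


Comparing all pairs, minimum distance: 1
Can detect 0 errors, correct 0 errors

1


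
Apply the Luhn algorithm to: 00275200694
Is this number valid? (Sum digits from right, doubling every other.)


Luhn sum = 35
35 mod 10 = 5

Invalid (Luhn sum mod 10 = 5)


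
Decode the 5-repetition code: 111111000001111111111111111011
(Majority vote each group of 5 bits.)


Groups: 11111, 10000, 01111, 11111, 11111, 11011
Majority votes: 101111

101111


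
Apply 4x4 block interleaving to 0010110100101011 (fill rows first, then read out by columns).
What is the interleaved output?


Matrix:
  0010
  1101
  0010
  1011
Read columns: 0101010010110101

0101010010110101


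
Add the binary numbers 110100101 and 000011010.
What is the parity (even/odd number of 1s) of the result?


110100101 = 421
000011010 = 26
Sum = 447 = 110111111
1s count = 8

even parity (8 ones in 110111111)


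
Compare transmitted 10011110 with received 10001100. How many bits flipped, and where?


XOR: 00010010

2 error(s) at position(s): 3, 6


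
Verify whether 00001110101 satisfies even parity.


Number of 1s: 5

No, parity error (5 ones)


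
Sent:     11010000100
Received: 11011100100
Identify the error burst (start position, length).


XOR: 00001100000

Burst at position 4, length 2


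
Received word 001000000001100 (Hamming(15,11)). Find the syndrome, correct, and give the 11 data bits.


Syndrome = 2: error at position 2

Data: 10000001100 (corrected bit 2)


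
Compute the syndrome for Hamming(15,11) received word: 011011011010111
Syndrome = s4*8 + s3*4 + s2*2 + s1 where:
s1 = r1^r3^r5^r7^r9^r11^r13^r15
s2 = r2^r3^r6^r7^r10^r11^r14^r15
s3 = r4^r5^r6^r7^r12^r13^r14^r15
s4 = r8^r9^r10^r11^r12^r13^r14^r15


s1=0, s2=0, s3=1, s4=0

Syndrome = 4 (error at position 4)


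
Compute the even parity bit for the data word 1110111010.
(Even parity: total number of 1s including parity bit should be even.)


Number of 1s in data: 7
Parity bit: 1

1


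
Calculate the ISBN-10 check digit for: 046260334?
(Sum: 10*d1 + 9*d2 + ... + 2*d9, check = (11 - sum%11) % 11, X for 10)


Weighted sum: 163
163 mod 11 = 9

Check digit: 2


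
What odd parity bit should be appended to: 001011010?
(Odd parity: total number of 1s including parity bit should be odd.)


Number of 1s in data: 4
Parity bit: 1

1


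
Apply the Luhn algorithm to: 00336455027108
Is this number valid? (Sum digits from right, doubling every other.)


Luhn sum = 38
38 mod 10 = 8

Invalid (Luhn sum mod 10 = 8)


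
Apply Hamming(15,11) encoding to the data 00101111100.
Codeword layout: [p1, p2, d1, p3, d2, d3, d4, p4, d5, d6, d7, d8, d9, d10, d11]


Parity bits: p1=1, p2=1, p3=1, p4=1

110101011111100


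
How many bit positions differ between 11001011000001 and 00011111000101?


XOR: 11010100000100
Count of 1s: 5

5


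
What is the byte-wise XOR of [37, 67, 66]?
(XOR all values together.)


XOR chain: 37 ^ 67 ^ 66 = 36

36


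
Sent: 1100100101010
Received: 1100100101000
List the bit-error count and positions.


XOR: 0000000000010

1 error(s) at position(s): 11


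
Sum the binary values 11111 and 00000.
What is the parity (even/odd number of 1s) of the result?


11111 = 31
00000 = 0
Sum = 31 = 11111
1s count = 5

odd parity (5 ones in 11111)


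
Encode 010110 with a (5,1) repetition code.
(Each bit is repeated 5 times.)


Each bit -> 5 copies

000001111100000111111111100000


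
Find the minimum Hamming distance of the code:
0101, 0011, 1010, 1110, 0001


Comparing all pairs, minimum distance: 1
Can detect 0 errors, correct 0 errors

1


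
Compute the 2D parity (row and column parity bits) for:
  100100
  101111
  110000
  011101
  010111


Row parities: 01000
Column parities: 110001

Row P: 01000, Col P: 110001, Corner: 1


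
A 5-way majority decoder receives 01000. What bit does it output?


Ones: 1 out of 5
Threshold: 3

0 (1/5 voted 1)


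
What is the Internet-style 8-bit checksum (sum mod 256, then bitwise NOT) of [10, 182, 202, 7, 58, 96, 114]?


Sum = 669 mod 256 = 157
Complement = 98

98


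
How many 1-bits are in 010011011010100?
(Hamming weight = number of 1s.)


Counting 1s in 010011011010100

7


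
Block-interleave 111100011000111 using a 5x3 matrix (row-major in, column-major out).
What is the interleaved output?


Matrix:
  111
  100
  011
  000
  111
Read columns: 110011010110101

110011010110101


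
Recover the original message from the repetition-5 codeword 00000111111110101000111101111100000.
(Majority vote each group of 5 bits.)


Groups: 00000, 11111, 11101, 01000, 11110, 11111, 00000
Majority votes: 0110110

0110110


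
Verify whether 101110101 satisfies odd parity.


Number of 1s: 6

No, parity error (6 ones)


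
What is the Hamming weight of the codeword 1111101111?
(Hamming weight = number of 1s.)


Counting 1s in 1111101111

9


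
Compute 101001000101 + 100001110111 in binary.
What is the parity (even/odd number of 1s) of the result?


101001000101 = 2629
100001110111 = 2167
Sum = 4796 = 1001010111100
1s count = 7

odd parity (7 ones in 1001010111100)


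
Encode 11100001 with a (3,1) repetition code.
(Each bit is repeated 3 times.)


Each bit -> 3 copies

111111111000000000000111


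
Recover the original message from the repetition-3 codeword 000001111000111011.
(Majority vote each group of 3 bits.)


Groups: 000, 001, 111, 000, 111, 011
Majority votes: 001011

001011


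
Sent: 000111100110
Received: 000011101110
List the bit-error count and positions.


XOR: 000100001000

2 error(s) at position(s): 3, 8


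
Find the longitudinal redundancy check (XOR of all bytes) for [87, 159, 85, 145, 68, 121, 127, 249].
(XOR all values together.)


XOR chain: 87 ^ 159 ^ 85 ^ 145 ^ 68 ^ 121 ^ 127 ^ 249 = 183

183


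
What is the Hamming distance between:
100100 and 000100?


XOR: 100000
Count of 1s: 1

1


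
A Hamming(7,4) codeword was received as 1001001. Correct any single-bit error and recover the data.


Syndrome = 2: error at position 2

Data: 0001 (corrected bit 2)


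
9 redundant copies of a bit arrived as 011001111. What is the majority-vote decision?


Ones: 6 out of 9
Threshold: 5

1 (6/9 voted 1)


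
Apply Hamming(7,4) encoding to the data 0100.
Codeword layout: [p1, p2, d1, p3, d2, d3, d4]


Parity bits: p1=1, p2=0, p3=1

1001100


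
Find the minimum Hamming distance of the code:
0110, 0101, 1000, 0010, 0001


Comparing all pairs, minimum distance: 1
Can detect 0 errors, correct 0 errors

1


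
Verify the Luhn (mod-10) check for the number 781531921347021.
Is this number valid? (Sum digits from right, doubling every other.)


Luhn sum = 55
55 mod 10 = 5

Invalid (Luhn sum mod 10 = 5)


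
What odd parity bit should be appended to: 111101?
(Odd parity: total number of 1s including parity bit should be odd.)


Number of 1s in data: 5
Parity bit: 0

0


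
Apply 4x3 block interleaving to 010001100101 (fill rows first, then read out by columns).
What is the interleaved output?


Matrix:
  010
  001
  100
  101
Read columns: 001110000101

001110000101


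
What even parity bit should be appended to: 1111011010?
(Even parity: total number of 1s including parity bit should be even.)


Number of 1s in data: 7
Parity bit: 1

1


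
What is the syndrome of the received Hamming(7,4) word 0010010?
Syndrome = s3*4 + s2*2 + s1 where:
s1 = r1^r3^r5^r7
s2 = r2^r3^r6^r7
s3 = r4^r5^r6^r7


s1=1, s2=0, s3=1

Syndrome = 5 (error at position 5)


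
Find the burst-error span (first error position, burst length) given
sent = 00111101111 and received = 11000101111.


XOR: 11111000000

Burst at position 0, length 5


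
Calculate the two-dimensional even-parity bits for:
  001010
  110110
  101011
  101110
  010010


Row parities: 00000
Column parities: 101011

Row P: 00000, Col P: 101011, Corner: 0


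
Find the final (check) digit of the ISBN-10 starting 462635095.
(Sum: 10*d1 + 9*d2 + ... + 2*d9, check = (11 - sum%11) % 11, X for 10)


Weighted sum: 232
232 mod 11 = 1

Check digit: X


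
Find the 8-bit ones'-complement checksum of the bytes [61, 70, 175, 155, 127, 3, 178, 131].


Sum = 900 mod 256 = 132
Complement = 123

123


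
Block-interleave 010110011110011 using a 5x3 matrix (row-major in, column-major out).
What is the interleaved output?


Matrix:
  010
  110
  011
  110
  011
Read columns: 010101111100101

010101111100101


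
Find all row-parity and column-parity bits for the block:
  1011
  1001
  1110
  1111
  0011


Row parities: 10100
Column parities: 0000

Row P: 10100, Col P: 0000, Corner: 0


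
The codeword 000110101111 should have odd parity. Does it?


Number of 1s: 7

Yes, parity is correct (7 ones)


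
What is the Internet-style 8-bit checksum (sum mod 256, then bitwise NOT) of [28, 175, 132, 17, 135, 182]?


Sum = 669 mod 256 = 157
Complement = 98

98


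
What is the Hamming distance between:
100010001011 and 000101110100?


XOR: 100111111111
Count of 1s: 10

10


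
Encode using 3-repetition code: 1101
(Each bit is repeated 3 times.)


Each bit -> 3 copies

111111000111


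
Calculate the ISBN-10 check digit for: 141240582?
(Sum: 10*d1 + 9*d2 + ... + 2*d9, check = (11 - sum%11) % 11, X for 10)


Weighted sum: 140
140 mod 11 = 8

Check digit: 3


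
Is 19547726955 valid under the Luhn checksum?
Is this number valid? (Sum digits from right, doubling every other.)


Luhn sum = 55
55 mod 10 = 5

Invalid (Luhn sum mod 10 = 5)


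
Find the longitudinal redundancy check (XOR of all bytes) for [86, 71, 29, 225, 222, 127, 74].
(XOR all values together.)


XOR chain: 86 ^ 71 ^ 29 ^ 225 ^ 222 ^ 127 ^ 74 = 6

6


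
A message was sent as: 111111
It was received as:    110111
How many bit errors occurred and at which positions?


XOR: 001000

1 error(s) at position(s): 2


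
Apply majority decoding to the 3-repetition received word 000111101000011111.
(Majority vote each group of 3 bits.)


Groups: 000, 111, 101, 000, 011, 111
Majority votes: 011011

011011


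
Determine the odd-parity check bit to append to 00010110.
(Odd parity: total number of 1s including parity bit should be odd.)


Number of 1s in data: 3
Parity bit: 0

0


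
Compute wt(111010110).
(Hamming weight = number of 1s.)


Counting 1s in 111010110

6


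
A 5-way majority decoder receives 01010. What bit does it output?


Ones: 2 out of 5
Threshold: 3

0 (2/5 voted 1)


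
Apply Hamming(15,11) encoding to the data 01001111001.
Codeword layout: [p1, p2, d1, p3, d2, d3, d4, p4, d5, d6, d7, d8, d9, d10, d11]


Parity bits: p1=0, p2=1, p3=1, p4=1

010110011111001


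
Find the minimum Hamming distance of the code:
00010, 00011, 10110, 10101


Comparing all pairs, minimum distance: 1
Can detect 0 errors, correct 0 errors

1


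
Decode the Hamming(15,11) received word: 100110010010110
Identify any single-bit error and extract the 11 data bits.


Syndrome = 0: no error detected

Data: 01000010110 (no errors)
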